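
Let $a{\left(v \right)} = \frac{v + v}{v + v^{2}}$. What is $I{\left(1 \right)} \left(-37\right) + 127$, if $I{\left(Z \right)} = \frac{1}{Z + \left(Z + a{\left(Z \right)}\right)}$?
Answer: $\frac{344}{3} \approx 114.67$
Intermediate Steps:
$a{\left(v \right)} = \frac{2 v}{v + v^{2}}$
$I{\left(Z \right)} = \frac{1}{2 Z + \frac{2}{1 + Z}}$ ($I{\left(Z \right)} = \frac{1}{Z + \left(Z + \frac{2}{1 + Z}\right)} = \frac{1}{2 Z + \frac{2}{1 + Z}}$)
$I{\left(1 \right)} \left(-37\right) + 127 = \frac{1 + 1}{2 \left(1 + 1 \left(1 + 1\right)\right)} \left(-37\right) + 127 = \frac{1}{2} \frac{1}{1 + 1 \cdot 2} \cdot 2 \left(-37\right) + 127 = \frac{1}{2} \frac{1}{1 + 2} \cdot 2 \left(-37\right) + 127 = \frac{1}{2} \cdot \frac{1}{3} \cdot 2 \left(-37\right) + 127 = \frac{1}{3} \left(-37\right) + 127 = - \frac{37}{3} + 127 = \frac{344}{3}$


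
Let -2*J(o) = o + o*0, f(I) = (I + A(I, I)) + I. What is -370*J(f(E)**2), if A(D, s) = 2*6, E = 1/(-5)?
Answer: 124468/5 ≈ 24894.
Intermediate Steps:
E = -1/5 (E = 1*(-1/5) = -1/5 ≈ -0.20000)
A(D, s) = 12
f(I) = 12 + 2*I (f(I) = (I + 12) + I = (12 + I) + I = 12 + 2*I)
J(o) = -o/2 (J(o) = -(o + o*0)/2 = -(o + 0)/2 = -o/2)
-370*J(f(E)**2) = -(-185)*(12 + 2*(-1/5))**2 = -(-185)*(12 - 2/5)**2 = -(-185)*(58/5)**2 = -(-185)*3364/25 = -370*(-1682/25) = 124468/5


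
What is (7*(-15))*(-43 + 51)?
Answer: -840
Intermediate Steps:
(7*(-15))*(-43 + 51) = -105*8 = -840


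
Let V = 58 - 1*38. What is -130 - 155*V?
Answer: -3230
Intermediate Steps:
V = 20 (V = 58 - 38 = 20)
-130 - 155*V = -130 - 155*20 = -130 - 3100 = -3230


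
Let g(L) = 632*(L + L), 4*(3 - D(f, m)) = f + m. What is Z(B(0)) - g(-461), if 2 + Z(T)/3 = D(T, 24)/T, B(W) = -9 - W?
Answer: 2330793/4 ≈ 5.8270e+5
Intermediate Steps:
D(f, m) = 3 - f/4 - m/4 (D(f, m) = 3 - (f + m)/4 = 3 + (-f/4 - m/4) = 3 - f/4 - m/4)
Z(T) = -6 + 3*(-3 - T/4)/T (Z(T) = -6 + 3*((3 - T/4 - ¼*24)/T) = -6 + 3*((3 - T/4 - 6)/T) = -6 + 3*((-3 - T/4)/T) = -6 + 3*(-3 - T/4)/T)
g(L) = 1264*L (g(L) = 632*(2*L) = 1264*L)
Z(B(0)) - g(-461) = (-27/4 - 9/(-9 - 1*0)) - 1264*(-461) = (-27/4 - 9/(-9 + 0)) - 1*(-582704) = (-27/4 - 9/(-9)) + 582704 = (-27/4 - 9*(-⅑)) + 582704 = (-27/4 + 1) + 582704 = -23/4 + 582704 = 2330793/4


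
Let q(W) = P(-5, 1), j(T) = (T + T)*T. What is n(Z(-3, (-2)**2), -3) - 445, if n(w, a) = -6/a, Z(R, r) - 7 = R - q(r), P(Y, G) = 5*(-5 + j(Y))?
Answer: -443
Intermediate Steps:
j(T) = 2*T**2 (j(T) = (2*T)*T = 2*T**2)
P(Y, G) = -25 + 10*Y**2 (P(Y, G) = 5*(-5 + 2*Y**2) = -25 + 10*Y**2)
q(W) = 225 (q(W) = -25 + 10*(-5)**2 = -25 + 10*25 = -25 + 250 = 225)
Z(R, r) = -218 + R (Z(R, r) = 7 + (R - 1*225) = 7 + (R - 225) = 7 + (-225 + R) = -218 + R)
n(Z(-3, (-2)**2), -3) - 445 = -6/(-3) - 445 = -6*(-1/3) - 445 = 2 - 445 = -443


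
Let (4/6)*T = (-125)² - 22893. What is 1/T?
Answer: -1/10902 ≈ -9.1726e-5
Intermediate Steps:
T = -10902 (T = 3*((-125)² - 22893)/2 = 3*(15625 - 22893)/2 = (3/2)*(-7268) = -10902)
1/T = 1/(-10902) = -1/10902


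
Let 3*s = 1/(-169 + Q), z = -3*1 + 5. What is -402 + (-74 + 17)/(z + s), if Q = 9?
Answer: -412878/959 ≈ -430.53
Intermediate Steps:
z = 2 (z = -3 + 5 = 2)
s = -1/480 (s = 1/(3*(-169 + 9)) = (⅓)/(-160) = (⅓)*(-1/160) = -1/480 ≈ -0.0020833)
-402 + (-74 + 17)/(z + s) = -402 + (-74 + 17)/(2 - 1/480) = -402 - 57/959/480 = -402 - 57*480/959 = -402 - 27360/959 = -412878/959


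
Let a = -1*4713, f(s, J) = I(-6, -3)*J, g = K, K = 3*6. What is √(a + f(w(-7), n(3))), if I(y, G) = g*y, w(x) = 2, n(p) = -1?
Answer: I*√4605 ≈ 67.86*I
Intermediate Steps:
K = 18
g = 18
I(y, G) = 18*y
f(s, J) = -108*J (f(s, J) = (18*(-6))*J = -108*J)
a = -4713
√(a + f(w(-7), n(3))) = √(-4713 - 108*(-1)) = √(-4713 + 108) = √(-4605) = I*√4605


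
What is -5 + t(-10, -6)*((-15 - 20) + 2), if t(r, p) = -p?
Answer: -203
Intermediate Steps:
-5 + t(-10, -6)*((-15 - 20) + 2) = -5 + (-1*(-6))*((-15 - 20) + 2) = -5 + 6*(-35 + 2) = -5 + 6*(-33) = -5 - 198 = -203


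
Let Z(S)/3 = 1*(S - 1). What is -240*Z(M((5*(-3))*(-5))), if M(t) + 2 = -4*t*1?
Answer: 218160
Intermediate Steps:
M(t) = -2 - 4*t (M(t) = -2 - 4*t*1 = -2 - 4*t)
Z(S) = -3 + 3*S (Z(S) = 3*(1*(S - 1)) = 3*(1*(-1 + S)) = 3*(-1 + S) = -3 + 3*S)
-240*Z(M((5*(-3))*(-5))) = -240*(-3 + 3*(-2 - 4*5*(-3)*(-5))) = -240*(-3 + 3*(-2 - (-60)*(-5))) = -240*(-3 + 3*(-2 - 4*75)) = -240*(-3 + 3*(-2 - 300)) = -240*(-3 + 3*(-302)) = -240*(-3 - 906) = -240*(-909) = 218160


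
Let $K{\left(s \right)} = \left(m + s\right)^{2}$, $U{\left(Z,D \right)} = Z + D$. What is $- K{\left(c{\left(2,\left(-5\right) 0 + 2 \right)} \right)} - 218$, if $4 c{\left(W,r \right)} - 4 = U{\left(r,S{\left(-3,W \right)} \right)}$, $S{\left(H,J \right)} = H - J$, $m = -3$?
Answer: $- \frac{3609}{16} \approx -225.56$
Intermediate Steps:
$U{\left(Z,D \right)} = D + Z$
$c{\left(W,r \right)} = \frac{1}{4} - \frac{W}{4} + \frac{r}{4}$ ($c{\left(W,r \right)} = 1 + \frac{\left(-3 - W\right) + r}{4} = 1 + \frac{-3 + r - W}{4} = 1 - \left(\frac{3}{4} - \frac{r}{4} + \frac{W}{4}\right) = \frac{1}{4} - \frac{W}{4} + \frac{r}{4}$)
$K{\left(s \right)} = \left(-3 + s\right)^{2}$
$- K{\left(c{\left(2,\left(-5\right) 0 + 2 \right)} \right)} - 218 = - \left(-3 + \left(\frac{1}{4} - \frac{1}{2} + \frac{\left(-5\right) 0 + 2}{4}\right)\right)^{2} - 218 = - \left(-3 + \left(\frac{1}{4} - \frac{1}{2} + \frac{0 + 2}{4}\right)\right)^{2} - 218 = - \left(-3 + \left(\frac{1}{4} - \frac{1}{2} + \frac{1}{4} \cdot 2\right)\right)^{2} - 218 = - \left(-3 + \left(\frac{1}{4} - \frac{1}{2} + \frac{1}{2}\right)\right)^{2} - 218 = - \left(-3 + \frac{1}{4}\right)^{2} - 218 = - \left(- \frac{11}{4}\right)^{2} - 218 = \left(-1\right) \frac{121}{16} - 218 = - \frac{121}{16} - 218 = - \frac{3609}{16}$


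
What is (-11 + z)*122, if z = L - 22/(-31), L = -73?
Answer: -315004/31 ≈ -10161.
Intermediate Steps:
z = -2241/31 (z = -73 - 22/(-31) = -73 - 22*(-1)/31 = -73 - 1*(-22/31) = -73 + 22/31 = -2241/31 ≈ -72.290)
(-11 + z)*122 = (-11 - 2241/31)*122 = -2582/31*122 = -315004/31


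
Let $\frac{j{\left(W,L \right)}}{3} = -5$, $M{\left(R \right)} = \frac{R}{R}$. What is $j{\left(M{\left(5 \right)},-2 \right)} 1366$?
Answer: $-20490$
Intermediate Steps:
$M{\left(R \right)} = 1$
$j{\left(W,L \right)} = -15$ ($j{\left(W,L \right)} = 3 \left(-5\right) = -15$)
$j{\left(M{\left(5 \right)},-2 \right)} 1366 = \left(-15\right) 1366 = -20490$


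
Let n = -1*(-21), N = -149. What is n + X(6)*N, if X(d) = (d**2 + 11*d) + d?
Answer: -16071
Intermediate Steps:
n = 21
X(d) = d**2 + 12*d
n + X(6)*N = 21 + (6*(12 + 6))*(-149) = 21 + (6*18)*(-149) = 21 + 108*(-149) = 21 - 16092 = -16071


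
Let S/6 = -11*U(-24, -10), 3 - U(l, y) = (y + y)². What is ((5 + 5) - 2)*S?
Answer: 209616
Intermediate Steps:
U(l, y) = 3 - 4*y² (U(l, y) = 3 - (y + y)² = 3 - (2*y)² = 3 - 4*y²)
S = 26202 (S = 6*(-11*(3 - 4*(-10)²)) = 6*(-11*(3 - 4*100)) = 6*(-11*(3 - 400)) = 6*(-11*(-397)) = 6*4367 = 26202)
((5 + 5) - 2)*S = ((5 + 5) - 2)*26202 = (10 - 2)*26202 = 8*26202 = 209616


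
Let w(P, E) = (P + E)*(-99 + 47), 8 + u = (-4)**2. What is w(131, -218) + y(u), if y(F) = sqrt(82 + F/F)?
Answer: 4524 + sqrt(83) ≈ 4533.1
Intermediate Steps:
u = 8 (u = -8 + (-4)**2 = -8 + 16 = 8)
y(F) = sqrt(83) (y(F) = sqrt(82 + 1) = sqrt(83))
w(P, E) = -52*E - 52*P (w(P, E) = (E + P)*(-52) = -52*E - 52*P)
w(131, -218) + y(u) = (-52*(-218) - 52*131) + sqrt(83) = (11336 - 6812) + sqrt(83) = 4524 + sqrt(83)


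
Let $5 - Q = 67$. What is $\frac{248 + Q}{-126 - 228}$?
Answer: $- \frac{31}{59} \approx -0.52542$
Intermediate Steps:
$Q = -62$ ($Q = 5 - 67 = -62$)
$\frac{248 + Q}{-126 - 228} = \frac{248 - 62}{-126 - 228} = \frac{186}{-354} = 186 \left(- \frac{1}{354}\right) = - \frac{31}{59}$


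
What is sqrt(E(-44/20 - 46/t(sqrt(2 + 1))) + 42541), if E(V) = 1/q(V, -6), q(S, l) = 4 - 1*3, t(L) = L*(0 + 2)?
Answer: sqrt(42542) ≈ 206.26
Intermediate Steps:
t(L) = 2*L (t(L) = L*2 = 2*L)
q(S, l) = 1 (q(S, l) = 4 - 3 = 1)
E(V) = 1 (E(V) = 1/1 = 1)
sqrt(E(-44/20 - 46/t(sqrt(2 + 1))) + 42541) = sqrt(1 + 42541) = sqrt(42542)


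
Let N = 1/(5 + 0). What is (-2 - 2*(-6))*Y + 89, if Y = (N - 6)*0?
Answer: 89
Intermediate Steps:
N = ⅕ (N = 1/5 = ⅕ ≈ 0.20000)
Y = 0 (Y = (⅕ - 6)*0 = -29/5*0 = 0)
(-2 - 2*(-6))*Y + 89 = (-2 - 2*(-6))*0 + 89 = (-2 + 12)*0 + 89 = 10*0 + 89 = 0 + 89 = 89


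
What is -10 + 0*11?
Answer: -10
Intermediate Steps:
-10 + 0*11 = -10 + 0 = -10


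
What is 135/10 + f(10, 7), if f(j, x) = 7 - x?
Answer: 27/2 ≈ 13.500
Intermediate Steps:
135/10 + f(10, 7) = 135/10 + (7 - 1*7) = 135*(⅒) + (7 - 7) = 27/2 + 0 = 27/2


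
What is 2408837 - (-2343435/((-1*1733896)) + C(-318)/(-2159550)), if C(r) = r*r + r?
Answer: 1503288157230142921/624072517800 ≈ 2.4088e+6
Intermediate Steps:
C(r) = r + r² (C(r) = r² + r = r + r²)
2408837 - (-2343435/((-1*1733896)) + C(-318)/(-2159550)) = 2408837 - (-2343435/((-1*1733896)) - 318*(1 - 318)/(-2159550)) = 2408837 - (-2343435/(-1733896) - 318*(-317)*(-1/2159550)) = 2408837 - (-2343435*(-1/1733896) + 100806*(-1/2159550)) = 2408837 - (2343435/1733896 - 16801/359925) = 2408837 - 1*814329655679/624072517800 = 2408837 - 814329655679/624072517800 = 1503288157230142921/624072517800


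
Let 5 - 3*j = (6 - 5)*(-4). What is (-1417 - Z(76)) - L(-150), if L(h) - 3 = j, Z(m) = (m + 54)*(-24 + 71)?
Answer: -7533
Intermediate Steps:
Z(m) = 2538 + 47*m (Z(m) = (54 + m)*47 = 2538 + 47*m)
j = 3 (j = 5/3 - (6 - 5)*(-4)/3 = 5/3 - (-4)/3 = 5/3 - ⅓*(-4) = 5/3 + 4/3 = 3)
L(h) = 6 (L(h) = 3 + 3 = 6)
(-1417 - Z(76)) - L(-150) = (-1417 - (2538 + 47*76)) - 1*6 = (-1417 - (2538 + 3572)) - 6 = (-1417 - 1*6110) - 6 = (-1417 - 6110) - 6 = -7527 - 6 = -7533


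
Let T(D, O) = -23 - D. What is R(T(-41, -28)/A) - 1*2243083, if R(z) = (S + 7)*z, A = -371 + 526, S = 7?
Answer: -347677613/155 ≈ -2.2431e+6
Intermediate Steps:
A = 155
R(z) = 14*z (R(z) = (7 + 7)*z = 14*z)
R(T(-41, -28)/A) - 1*2243083 = 14*((-23 - 1*(-41))/155) - 1*2243083 = 14*((-23 + 41)*(1/155)) - 2243083 = 14*(18*(1/155)) - 2243083 = 14*(18/155) - 2243083 = 252/155 - 2243083 = -347677613/155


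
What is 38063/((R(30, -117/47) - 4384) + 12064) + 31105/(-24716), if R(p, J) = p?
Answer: 350472779/95280180 ≈ 3.6783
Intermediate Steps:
38063/((R(30, -117/47) - 4384) + 12064) + 31105/(-24716) = 38063/((30 - 4384) + 12064) + 31105/(-24716) = 38063/(-4354 + 12064) + 31105*(-1/24716) = 38063/7710 - 31105/24716 = 350472779/95280180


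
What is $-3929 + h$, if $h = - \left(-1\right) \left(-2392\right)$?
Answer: $-6321$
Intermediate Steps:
$h = -2392$ ($h = \left(-1\right) 2392 = -2392$)
$-3929 + h = -3929 - 2392 = -6321$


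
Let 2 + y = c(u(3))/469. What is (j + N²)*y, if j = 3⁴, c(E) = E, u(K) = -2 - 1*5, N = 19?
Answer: -59670/67 ≈ -890.60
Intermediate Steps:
u(K) = -7 (u(K) = -2 - 5 = -7)
j = 81
y = -135/67 (y = -2 - 7/469 = -2 - 7*1/469 = -2 - 1/67 = -135/67 ≈ -2.0149)
(j + N²)*y = (81 + 19²)*(-135/67) = (81 + 361)*(-135/67) = 442*(-135/67) = -59670/67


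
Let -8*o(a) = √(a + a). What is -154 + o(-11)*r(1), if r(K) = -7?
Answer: -154 + 7*I*√22/8 ≈ -154.0 + 4.1041*I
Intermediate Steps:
o(a) = -√2*√a/8 (o(a) = -√(a + a)/8 = -√2*√a/8)
-154 + o(-11)*r(1) = -154 - √2*√(-11)/8*(-7) = -154 - √2*I*√11/8*(-7) = -154 - I*√22/8*(-7) = -154 + 7*I*√22/8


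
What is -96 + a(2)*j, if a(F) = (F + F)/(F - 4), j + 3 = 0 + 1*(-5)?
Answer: -80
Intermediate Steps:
j = -8 (j = -3 + (0 + 1*(-5)) = -3 + (0 - 5) = -3 - 5 = -8)
a(F) = 2*F/(-4 + F) (a(F) = (2*F)/(-4 + F) = 2*F/(-4 + F))
-96 + a(2)*j = -96 + (2*2/(-4 + 2))*(-8) = -96 + (2*2/(-2))*(-8) = -96 + (2*2*(-½))*(-8) = -96 - 2*(-8) = -96 + 16 = -80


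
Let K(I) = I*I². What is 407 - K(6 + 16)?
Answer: -10241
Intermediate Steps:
K(I) = I³
407 - K(6 + 16) = 407 - (6 + 16)³ = 407 - 1*22³ = 407 - 1*10648 = 407 - 10648 = -10241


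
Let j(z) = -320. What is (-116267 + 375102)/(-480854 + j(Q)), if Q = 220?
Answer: -258835/481174 ≈ -0.53792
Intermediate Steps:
(-116267 + 375102)/(-480854 + j(Q)) = (-116267 + 375102)/(-480854 - 320) = 258835/(-481174) = 258835*(-1/481174) = -258835/481174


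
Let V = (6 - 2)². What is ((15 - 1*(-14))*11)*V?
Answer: 5104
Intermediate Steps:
V = 16 (V = 4² = 16)
((15 - 1*(-14))*11)*V = ((15 - 1*(-14))*11)*16 = ((15 + 14)*11)*16 = (29*11)*16 = 319*16 = 5104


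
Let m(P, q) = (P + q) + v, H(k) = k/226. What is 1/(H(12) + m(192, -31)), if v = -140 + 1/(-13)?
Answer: 1469/30814 ≈ 0.047673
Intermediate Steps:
H(k) = k/226 (H(k) = k*(1/226) = k/226)
v = -1821/13 (v = -140 - 1/13 = -1821/13 ≈ -140.08)
m(P, q) = -1821/13 + P + q (m(P, q) = (P + q) - 1821/13 = -1821/13 + P + q)
1/(H(12) + m(192, -31)) = 1/((1/226)*12 + (-1821/13 + 192 - 31)) = 1/(6/113 + 272/13) = 1/(30814/1469) = 1469/30814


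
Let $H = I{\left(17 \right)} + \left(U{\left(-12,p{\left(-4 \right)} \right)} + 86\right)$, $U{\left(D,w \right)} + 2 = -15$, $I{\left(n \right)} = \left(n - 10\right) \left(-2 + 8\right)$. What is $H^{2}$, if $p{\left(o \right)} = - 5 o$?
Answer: $12321$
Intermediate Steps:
$I{\left(n \right)} = -60 + 6 n$ ($I{\left(n \right)} = \left(-10 + n\right) 6 = -60 + 6 n$)
$U{\left(D,w \right)} = -17$ ($U{\left(D,w \right)} = -2 - 15 = -17$)
$H = 111$ ($H = \left(-60 + 6 \cdot 17\right) + \left(-17 + 86\right) = \left(-60 + 102\right) + 69 = 42 + 69 = 111$)
$H^{2} = 111^{2} = 12321$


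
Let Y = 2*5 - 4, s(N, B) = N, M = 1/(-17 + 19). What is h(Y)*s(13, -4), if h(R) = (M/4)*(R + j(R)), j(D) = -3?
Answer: 39/8 ≈ 4.8750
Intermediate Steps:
M = ½ (M = 1/2 = ½ ≈ 0.50000)
Y = 6 (Y = 10 - 4 = 6)
h(R) = -3/8 + R/8 (h(R) = ((½)/4)*(R - 3) = ((½)*(¼))*(-3 + R) = (-3 + R)/8 = -3/8 + R/8)
h(Y)*s(13, -4) = (-3/8 + (⅛)*6)*13 = (-3/8 + ¾)*13 = (3/8)*13 = 39/8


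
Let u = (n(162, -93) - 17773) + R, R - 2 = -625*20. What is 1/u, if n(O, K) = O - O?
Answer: -1/30271 ≈ -3.3035e-5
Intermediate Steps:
n(O, K) = 0
R = -12498 (R = 2 - 625*20 = 2 - 12500 = -12498)
u = -30271 (u = (0 - 17773) - 12498 = -17773 - 12498 = -30271)
1/u = 1/(-30271) = -1/30271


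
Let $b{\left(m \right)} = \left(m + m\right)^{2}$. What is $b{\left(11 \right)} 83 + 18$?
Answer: $40190$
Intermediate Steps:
$b{\left(m \right)} = 4 m^{2}$ ($b{\left(m \right)} = \left(2 m\right)^{2} = 4 m^{2}$)
$b{\left(11 \right)} 83 + 18 = 4 \cdot 11^{2} \cdot 83 + 18 = 4 \cdot 121 \cdot 83 + 18 = 484 \cdot 83 + 18 = 40172 + 18 = 40190$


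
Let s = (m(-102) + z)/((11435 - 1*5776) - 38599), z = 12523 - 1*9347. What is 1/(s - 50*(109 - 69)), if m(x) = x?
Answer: -16470/32941537 ≈ -0.00049998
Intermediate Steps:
z = 3176 (z = 12523 - 9347 = 3176)
s = -1537/16470 (s = (-102 + 3176)/((11435 - 1*5776) - 38599) = 3074/((11435 - 5776) - 38599) = 3074/(5659 - 38599) = 3074/(-32940) = 3074*(-1/32940) = -1537/16470 ≈ -0.093321)
1/(s - 50*(109 - 69)) = 1/(-1537/16470 - 50*(109 - 69)) = 1/(-1537/16470 - 50*40) = 1/(-1537/16470 - 2000) = 1/(-32941537/16470) = -16470/32941537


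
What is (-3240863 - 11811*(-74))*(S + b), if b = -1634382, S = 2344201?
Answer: -1680034390331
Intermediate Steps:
(-3240863 - 11811*(-74))*(S + b) = (-3240863 - 11811*(-74))*(2344201 - 1634382) = (-3240863 + 874014)*709819 = -2366849*709819 = -1680034390331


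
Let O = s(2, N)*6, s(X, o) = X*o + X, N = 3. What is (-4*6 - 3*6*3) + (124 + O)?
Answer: 94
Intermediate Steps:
s(X, o) = X + X*o
O = 48 (O = (2*(1 + 3))*6 = (2*4)*6 = 8*6 = 48)
(-4*6 - 3*6*3) + (124 + O) = (-4*6 - 3*6*3) + (124 + 48) = (-24 - 18*3) + 172 = (-24 - 54) + 172 = -78 + 172 = 94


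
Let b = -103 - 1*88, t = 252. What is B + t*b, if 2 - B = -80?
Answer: -48050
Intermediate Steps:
B = 82 (B = 2 - 1*(-80) = 2 + 80 = 82)
b = -191 (b = -103 - 88 = -191)
B + t*b = 82 + 252*(-191) = 82 - 48132 = -48050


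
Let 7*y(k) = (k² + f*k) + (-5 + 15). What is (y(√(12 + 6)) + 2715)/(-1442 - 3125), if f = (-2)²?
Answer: -2719/4567 - 12*√2/31969 ≈ -0.59589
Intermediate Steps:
f = 4
y(k) = 10/7 + k²/7 + 4*k/7 (y(k) = ((k² + 4*k) + (-5 + 15))/7 = ((k² + 4*k) + 10)/7 = (10 + k² + 4*k)/7 = 10/7 + k²/7 + 4*k/7)
(y(√(12 + 6)) + 2715)/(-1442 - 3125) = ((10/7 + (√(12 + 6))²/7 + 4*√(12 + 6)/7) + 2715)/(-1442 - 3125) = ((10/7 + (√18)²/7 + 4*√18/7) + 2715)/(-4567) = ((10/7 + (3*√2)²/7 + 4*(3*√2)/7) + 2715)*(-1/4567) = ((10/7 + (⅐)*18 + 12*√2/7) + 2715)*(-1/4567) = ((10/7 + 18/7 + 12*√2/7) + 2715)*(-1/4567) = ((4 + 12*√2/7) + 2715)*(-1/4567) = (2719 + 12*√2/7)*(-1/4567) = -2719/4567 - 12*√2/31969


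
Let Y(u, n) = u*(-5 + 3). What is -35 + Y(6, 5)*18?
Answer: -251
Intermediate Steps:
Y(u, n) = -2*u (Y(u, n) = u*(-2) = -2*u)
-35 + Y(6, 5)*18 = -35 - 2*6*18 = -35 - 12*18 = -35 - 216 = -251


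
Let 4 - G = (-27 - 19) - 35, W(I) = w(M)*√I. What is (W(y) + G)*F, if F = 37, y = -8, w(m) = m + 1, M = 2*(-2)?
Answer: 3145 - 222*I*√2 ≈ 3145.0 - 313.96*I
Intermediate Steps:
M = -4
w(m) = 1 + m
W(I) = -3*√I (W(I) = (1 - 4)*√I = -3*√I)
G = 85 (G = 4 - ((-27 - 19) - 35) = 4 - (-46 - 35) = 4 - 1*(-81) = 4 + 81 = 85)
(W(y) + G)*F = (-6*I*√2 + 85)*37 = (85 - 6*I*√2)*37 = 3145 - 222*I*√2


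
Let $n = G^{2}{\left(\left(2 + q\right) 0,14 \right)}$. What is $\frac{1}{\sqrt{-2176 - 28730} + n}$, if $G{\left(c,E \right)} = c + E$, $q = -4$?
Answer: $\frac{98}{34661} - \frac{3 i \sqrt{3434}}{69322} \approx 0.0028274 - 0.002536 i$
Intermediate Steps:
$G{\left(c,E \right)} = E + c$
$n = 196$ ($n = \left(14 + \left(2 - 4\right) 0\right)^{2} = \left(14 - 0\right)^{2} = \left(14 + 0\right)^{2} = 14^{2} = 196$)
$\frac{1}{\sqrt{-2176 - 28730} + n} = \frac{1}{\sqrt{-2176 - 28730} + 196} = \frac{1}{\sqrt{-30906} + 196} = \frac{1}{3 i \sqrt{3434} + 196} = \frac{1}{196 + 3 i \sqrt{3434}}$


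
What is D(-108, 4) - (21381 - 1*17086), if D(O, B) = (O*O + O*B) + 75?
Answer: 7012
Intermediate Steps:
D(O, B) = 75 + O² + B*O (D(O, B) = (O² + B*O) + 75 = 75 + O² + B*O)
D(-108, 4) - (21381 - 1*17086) = (75 + (-108)² + 4*(-108)) - (21381 - 1*17086) = (75 + 11664 - 432) - (21381 - 17086) = 11307 - 1*4295 = 11307 - 4295 = 7012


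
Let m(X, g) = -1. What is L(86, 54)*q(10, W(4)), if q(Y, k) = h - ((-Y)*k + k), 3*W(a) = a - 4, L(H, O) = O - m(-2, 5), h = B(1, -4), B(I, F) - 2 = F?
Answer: -110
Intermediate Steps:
B(I, F) = 2 + F
h = -2 (h = 2 - 4 = -2)
L(H, O) = 1 + O (L(H, O) = O - 1*(-1) = O + 1 = 1 + O)
W(a) = -4/3 + a/3 (W(a) = (a - 4)/3 = (-4 + a)/3 = -4/3 + a/3)
q(Y, k) = -2 - k + Y*k (q(Y, k) = -2 - ((-Y)*k + k) = -2 - (-Y*k + k) = -2 - (k - Y*k) = -2 + (-k + Y*k) = -2 - k + Y*k)
L(86, 54)*q(10, W(4)) = (1 + 54)*(-2 - (-4/3 + (⅓)*4) + 10*(-4/3 + (⅓)*4)) = 55*(-2 - (-4/3 + 4/3) + 10*(-4/3 + 4/3)) = 55*(-2 - 1*0 + 10*0) = 55*(-2 + 0 + 0) = 55*(-2) = -110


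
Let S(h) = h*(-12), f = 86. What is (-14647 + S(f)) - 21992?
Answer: -37671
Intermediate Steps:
S(h) = -12*h
(-14647 + S(f)) - 21992 = (-14647 - 12*86) - 21992 = (-14647 - 1032) - 21992 = -15679 - 21992 = -37671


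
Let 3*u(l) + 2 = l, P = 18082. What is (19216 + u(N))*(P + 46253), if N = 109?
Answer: 1238555975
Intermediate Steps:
u(l) = -⅔ + l/3
(19216 + u(N))*(P + 46253) = (19216 + (-⅔ + (⅓)*109))*(18082 + 46253) = (19216 + (-⅔ + 109/3))*64335 = (19216 + 107/3)*64335 = (57755/3)*64335 = 1238555975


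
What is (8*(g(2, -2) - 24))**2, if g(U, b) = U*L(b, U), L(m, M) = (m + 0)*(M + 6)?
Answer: 200704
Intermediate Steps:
L(m, M) = m*(6 + M)
g(U, b) = U*b*(6 + U) (g(U, b) = U*(b*(6 + U)) = U*b*(6 + U))
(8*(g(2, -2) - 24))**2 = (8*(2*(-2)*(6 + 2) - 24))**2 = (8*(2*(-2)*8 - 24))**2 = (8*(-32 - 24))**2 = (8*(-56))**2 = (-448)**2 = 200704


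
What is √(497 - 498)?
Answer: I ≈ 1.0*I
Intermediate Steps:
√(497 - 498) = √(-1) = I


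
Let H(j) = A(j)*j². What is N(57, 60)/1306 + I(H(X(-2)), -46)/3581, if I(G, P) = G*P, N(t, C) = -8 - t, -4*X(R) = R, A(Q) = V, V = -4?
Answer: -172689/4676786 ≈ -0.036925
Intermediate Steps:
A(Q) = -4
X(R) = -R/4
H(j) = -4*j²
N(57, 60)/1306 + I(H(X(-2)), -46)/3581 = (-8 - 1*57)/1306 + (-4*(-¼*(-2))²*(-46))/3581 = (-8 - 57)*(1/1306) + (-4*(½)²*(-46))*(1/3581) = -65*1/1306 + (-4*¼*(-46))*(1/3581) = -65/1306 - 1*(-46)*(1/3581) = -65/1306 + 46*(1/3581) = -65/1306 + 46/3581 = -172689/4676786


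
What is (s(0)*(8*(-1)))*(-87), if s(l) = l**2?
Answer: 0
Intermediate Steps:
(s(0)*(8*(-1)))*(-87) = (0**2*(8*(-1)))*(-87) = (0*(-8))*(-87) = 0*(-87) = 0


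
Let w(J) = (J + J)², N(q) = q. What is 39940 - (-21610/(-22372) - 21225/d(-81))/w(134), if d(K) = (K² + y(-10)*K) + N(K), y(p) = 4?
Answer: 32923032046912705/824312268864 ≈ 39940.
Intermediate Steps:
w(J) = 4*J² (w(J) = (2*J)² = 4*J²)
d(K) = K² + 5*K (d(K) = (K² + 4*K) + K = K² + 5*K)
39940 - (-21610/(-22372) - 21225/d(-81))/w(134) = 39940 - (-21610/(-22372) - 21225*(-1/(81*(5 - 81))))/(4*134²) = 39940 - (-21610*(-1/22372) - 21225/((-81*(-76))))/(4*17956) = 39940 - (10805/11186 - 21225/6156)/71824 = 39940 - (10805/11186 - 21225*1/6156)/71824 = 39940 - (10805/11186 - 7075/2052)/71824 = 39940 - (-28484545)/(11476836*71824) = 39940 - 1*(-28484545/824312268864) = 39940 + 28484545/824312268864 = 32923032046912705/824312268864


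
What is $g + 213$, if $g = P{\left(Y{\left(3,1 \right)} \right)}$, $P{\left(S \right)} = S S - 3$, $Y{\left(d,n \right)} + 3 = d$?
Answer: $210$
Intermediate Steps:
$Y{\left(d,n \right)} = -3 + d$
$P{\left(S \right)} = -3 + S^{2}$ ($P{\left(S \right)} = S^{2} - 3 = -3 + S^{2}$)
$g = -3$ ($g = -3 + \left(-3 + 3\right)^{2} = -3 + 0^{2} = -3 + 0 = -3$)
$g + 213 = -3 + 213 = 210$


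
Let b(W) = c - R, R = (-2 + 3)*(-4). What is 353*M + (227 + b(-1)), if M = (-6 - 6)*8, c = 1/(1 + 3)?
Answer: -134627/4 ≈ -33657.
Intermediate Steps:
c = ¼ (c = 1/4 = ¼ ≈ 0.25000)
M = -96 (M = -12*8 = -96)
R = -4 (R = 1*(-4) = -4)
b(W) = 17/4 (b(W) = ¼ - 1*(-4) = ¼ + 4 = 17/4)
353*M + (227 + b(-1)) = 353*(-96) + (227 + 17/4) = -33888 + 925/4 = -134627/4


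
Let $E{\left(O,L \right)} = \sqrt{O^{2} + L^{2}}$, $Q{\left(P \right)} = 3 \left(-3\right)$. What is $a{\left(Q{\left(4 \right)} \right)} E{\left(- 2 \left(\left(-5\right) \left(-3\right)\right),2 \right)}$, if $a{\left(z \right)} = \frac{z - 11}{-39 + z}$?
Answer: $\frac{5 \sqrt{226}}{6} \approx 12.528$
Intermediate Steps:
$Q{\left(P \right)} = -9$
$a{\left(z \right)} = \frac{-11 + z}{-39 + z}$
$E{\left(O,L \right)} = \sqrt{L^{2} + O^{2}}$
$a{\left(Q{\left(4 \right)} \right)} E{\left(- 2 \left(\left(-5\right) \left(-3\right)\right),2 \right)} = \frac{-11 - 9}{-39 - 9} \sqrt{2^{2} + \left(- 2 \left(\left(-5\right) \left(-3\right)\right)\right)^{2}} = \frac{1}{-48} \left(-20\right) \sqrt{4 + \left(\left(-2\right) 15\right)^{2}} = \left(- \frac{1}{48}\right) \left(-20\right) \sqrt{4 + \left(-30\right)^{2}} = \frac{5 \sqrt{4 + 900}}{12} = \frac{5 \sqrt{904}}{12} = \frac{5 \cdot 2 \sqrt{226}}{12} = \frac{5 \sqrt{226}}{6}$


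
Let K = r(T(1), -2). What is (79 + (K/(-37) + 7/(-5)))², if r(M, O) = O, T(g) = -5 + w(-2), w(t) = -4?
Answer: 206381956/34225 ≈ 6030.1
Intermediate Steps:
T(g) = -9 (T(g) = -5 - 4 = -9)
K = -2
(79 + (K/(-37) + 7/(-5)))² = (79 + (-2/(-37) + 7/(-5)))² = (79 + (-2*(-1/37) + 7*(-⅕)))² = (79 + (2/37 - 7/5))² = (79 - 249/185)² = (14366/185)² = 206381956/34225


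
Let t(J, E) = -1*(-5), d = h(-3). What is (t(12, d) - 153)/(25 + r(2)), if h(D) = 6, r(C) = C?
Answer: -148/27 ≈ -5.4815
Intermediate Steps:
d = 6
t(J, E) = 5
(t(12, d) - 153)/(25 + r(2)) = (5 - 153)/(25 + 2) = -148/27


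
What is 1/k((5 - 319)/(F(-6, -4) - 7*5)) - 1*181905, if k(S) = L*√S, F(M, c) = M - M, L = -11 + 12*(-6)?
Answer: -181905 - √10990/26062 ≈ -1.8191e+5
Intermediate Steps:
L = -83 (L = -11 - 72 = -83)
F(M, c) = 0
k(S) = -83*√S
1/k((5 - 319)/(F(-6, -4) - 7*5)) - 1*181905 = 1/(-83*√314*√(-1/(0 - 7*5))) - 1*181905 = 1/(-83*√314*√(-1/(0 - 35))) - 181905 = 1/(-83*√314*√(-1/(-35))) - 181905 = 1/(-83*√10990/35) - 181905 = -√10990/26062 - 181905 = -181905 - √10990/26062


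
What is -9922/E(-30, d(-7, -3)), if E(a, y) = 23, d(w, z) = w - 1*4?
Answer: -9922/23 ≈ -431.39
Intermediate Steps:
d(w, z) = -4 + w (d(w, z) = w - 4 = -4 + w)
-9922/E(-30, d(-7, -3)) = -9922/23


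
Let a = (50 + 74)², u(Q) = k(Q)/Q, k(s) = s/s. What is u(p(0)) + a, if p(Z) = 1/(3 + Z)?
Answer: 15379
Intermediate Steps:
k(s) = 1
u(Q) = 1/Q
a = 15376 (a = 124² = 15376)
u(p(0)) + a = 1/(1/(3 + 0)) + 15376 = 1/(1/3) + 15376 = 1/(⅓) + 15376 = 3 + 15376 = 15379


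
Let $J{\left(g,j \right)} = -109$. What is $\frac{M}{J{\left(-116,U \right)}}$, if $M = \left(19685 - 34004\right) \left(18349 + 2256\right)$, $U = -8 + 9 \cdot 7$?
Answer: $\frac{295042995}{109} \approx 2.7068 \cdot 10^{6}$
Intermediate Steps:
$U = 55$ ($U = -8 + 63 = 55$)
$M = -295042995$ ($M = \left(-14319\right) 20605 = -295042995$)
$\frac{M}{J{\left(-116,U \right)}} = - \frac{295042995}{-109} = \left(-295042995\right) \left(- \frac{1}{109}\right) = \frac{295042995}{109}$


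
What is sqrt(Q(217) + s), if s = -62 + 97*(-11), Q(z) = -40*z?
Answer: I*sqrt(9809) ≈ 99.04*I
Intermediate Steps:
s = -1129 (s = -62 - 1067 = -1129)
sqrt(Q(217) + s) = sqrt(-40*217 - 1129) = sqrt(-8680 - 1129) = sqrt(-9809) = I*sqrt(9809)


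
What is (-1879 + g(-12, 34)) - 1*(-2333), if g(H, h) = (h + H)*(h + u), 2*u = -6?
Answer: 1136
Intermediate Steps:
u = -3 (u = (½)*(-6) = -3)
g(H, h) = (-3 + h)*(H + h) (g(H, h) = (h + H)*(h - 3) = (H + h)*(-3 + h) = (-3 + h)*(H + h))
(-1879 + g(-12, 34)) - 1*(-2333) = (-1879 + (34² - 3*(-12) - 3*34 - 12*34)) - 1*(-2333) = (-1879 + (1156 + 36 - 102 - 408)) + 2333 = (-1879 + 682) + 2333 = -1197 + 2333 = 1136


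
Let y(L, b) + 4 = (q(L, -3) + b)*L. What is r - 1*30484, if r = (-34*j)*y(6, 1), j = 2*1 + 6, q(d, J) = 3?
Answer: -35924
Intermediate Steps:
j = 8 (j = 2 + 6 = 8)
y(L, b) = -4 + L*(3 + b) (y(L, b) = -4 + (3 + b)*L = -4 + L*(3 + b))
r = -5440 (r = (-34*8)*(-4 + 3*6 + 6*1) = -272*(-4 + 18 + 6) = -272*20 = -5440)
r - 1*30484 = -5440 - 1*30484 = -5440 - 30484 = -35924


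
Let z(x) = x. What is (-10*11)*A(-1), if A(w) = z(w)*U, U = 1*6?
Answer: 660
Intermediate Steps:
U = 6
A(w) = 6*w (A(w) = w*6 = 6*w)
(-10*11)*A(-1) = (-10*11)*(6*(-1)) = -110*(-6) = 660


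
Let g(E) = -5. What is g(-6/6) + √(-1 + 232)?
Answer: -5 + √231 ≈ 10.199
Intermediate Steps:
g(-6/6) + √(-1 + 232) = -5 + √(-1 + 232) = -5 + √231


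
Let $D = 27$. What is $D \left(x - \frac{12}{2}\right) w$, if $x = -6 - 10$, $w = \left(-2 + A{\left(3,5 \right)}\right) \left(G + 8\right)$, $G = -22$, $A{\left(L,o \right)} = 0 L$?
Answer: $-16632$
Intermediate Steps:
$A{\left(L,o \right)} = 0$
$w = 28$ ($w = \left(-2 + 0\right) \left(-22 + 8\right) = \left(-2\right) \left(-14\right) = 28$)
$x = -16$
$D \left(x - \frac{12}{2}\right) w = 27 \left(-16 - \frac{12}{2}\right) 28 = 27 \left(-16 - 6\right) 28 = 27 \left(-22\right) 28 = \left(-594\right) 28 = -16632$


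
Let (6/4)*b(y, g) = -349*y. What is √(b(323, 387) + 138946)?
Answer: 2*√143538/3 ≈ 252.58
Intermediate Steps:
b(y, g) = -698*y/3 (b(y, g) = 2*(-349*y)/3 = -698*y/3)
√(b(323, 387) + 138946) = √(-698/3*323 + 138946) = √(-225454/3 + 138946) = √(191384/3) = 2*√143538/3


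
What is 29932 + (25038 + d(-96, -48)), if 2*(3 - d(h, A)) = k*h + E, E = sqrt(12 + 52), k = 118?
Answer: 60633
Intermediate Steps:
E = 8 (E = sqrt(64) = 8)
d(h, A) = -1 - 59*h (d(h, A) = 3 - (118*h + 8)/2 = 3 - (8 + 118*h)/2 = 3 + (-4 - 59*h) = -1 - 59*h)
29932 + (25038 + d(-96, -48)) = 29932 + (25038 + (-1 - 59*(-96))) = 29932 + (25038 + (-1 + 5664)) = 29932 + (25038 + 5663) = 29932 + 30701 = 60633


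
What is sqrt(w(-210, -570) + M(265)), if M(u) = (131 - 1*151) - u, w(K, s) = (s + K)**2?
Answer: sqrt(608115) ≈ 779.82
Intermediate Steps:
w(K, s) = (K + s)**2
M(u) = -20 - u (M(u) = (131 - 151) - u = -20 - u)
sqrt(w(-210, -570) + M(265)) = sqrt((-210 - 570)**2 + (-20 - 1*265)) = sqrt((-780)**2 + (-20 - 265)) = sqrt(608400 - 285) = sqrt(608115)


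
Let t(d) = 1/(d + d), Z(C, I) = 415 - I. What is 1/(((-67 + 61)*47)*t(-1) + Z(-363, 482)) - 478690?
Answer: -35423059/74 ≈ -4.7869e+5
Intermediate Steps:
t(d) = 1/(2*d)
1/(((-67 + 61)*47)*t(-1) + Z(-363, 482)) - 478690 = 1/(((-67 + 61)*47)*((1/2)/(-1)) + (415 - 1*482)) - 478690 = 1/((-6*47)*((1/2)*(-1)) + (415 - 482)) - 478690 = 1/(-282*(-1/2) - 67) - 478690 = 1/(141 - 67) - 478690 = 1/74 - 478690 = -35423059/74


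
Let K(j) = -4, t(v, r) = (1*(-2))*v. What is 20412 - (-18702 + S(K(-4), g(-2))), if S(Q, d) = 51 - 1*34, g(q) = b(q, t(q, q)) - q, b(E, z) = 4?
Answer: 39097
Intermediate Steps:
t(v, r) = -2*v
g(q) = 4 - q
S(Q, d) = 17 (S(Q, d) = 51 - 34 = 17)
20412 - (-18702 + S(K(-4), g(-2))) = 20412 - (-18702 + 17) = 20412 - 1*(-18685) = 20412 + 18685 = 39097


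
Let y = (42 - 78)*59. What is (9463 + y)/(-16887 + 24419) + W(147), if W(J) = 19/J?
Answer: 174563/158172 ≈ 1.1036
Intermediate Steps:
y = -2124 (y = -36*59 = -2124)
(9463 + y)/(-16887 + 24419) + W(147) = (9463 - 2124)/(-16887 + 24419) + 19/147 = 7339/7532 + 19*(1/147) = 7339*(1/7532) + 19/147 = 7339/7532 + 19/147 = 174563/158172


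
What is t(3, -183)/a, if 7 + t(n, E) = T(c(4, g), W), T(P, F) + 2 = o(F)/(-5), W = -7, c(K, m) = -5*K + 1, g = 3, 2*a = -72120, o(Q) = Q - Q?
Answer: 3/12020 ≈ 0.00024958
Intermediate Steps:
o(Q) = 0
a = -36060 (a = (½)*(-72120) = -36060)
c(K, m) = 1 - 5*K
T(P, F) = -2 (T(P, F) = -2 + 0/(-5) = -2 + 0*(-⅕) = -2 + 0 = -2)
t(n, E) = -9 (t(n, E) = -7 - 2 = -9)
t(3, -183)/a = -9/(-36060) = -9*(-1/36060) = 3/12020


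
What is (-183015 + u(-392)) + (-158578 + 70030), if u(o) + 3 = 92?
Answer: -271474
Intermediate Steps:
u(o) = 89 (u(o) = -3 + 92 = 89)
(-183015 + u(-392)) + (-158578 + 70030) = (-183015 + 89) + (-158578 + 70030) = -182926 - 88548 = -271474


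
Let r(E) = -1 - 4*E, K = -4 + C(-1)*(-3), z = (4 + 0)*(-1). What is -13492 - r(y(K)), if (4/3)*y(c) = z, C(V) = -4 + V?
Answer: -13503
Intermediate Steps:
z = -4 (z = 4*(-1) = -4)
K = 11 (K = -4 + (-4 - 1)*(-3) = -4 - 5*(-3) = -4 + 15 = 11)
y(c) = -3 (y(c) = (¾)*(-4) = -3)
-13492 - r(y(K)) = -13492 - (-1 - 4*(-3)) = -13492 - (-1 + 12) = -13492 - 1*11 = -13492 - 11 = -13503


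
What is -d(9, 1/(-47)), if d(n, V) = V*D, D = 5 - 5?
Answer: 0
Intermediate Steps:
D = 0
d(n, V) = 0 (d(n, V) = V*0 = 0)
-d(9, 1/(-47)) = -1*0 = 0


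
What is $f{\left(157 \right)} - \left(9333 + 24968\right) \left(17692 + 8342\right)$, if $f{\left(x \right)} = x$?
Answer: $-892992077$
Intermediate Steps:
$f{\left(157 \right)} - \left(9333 + 24968\right) \left(17692 + 8342\right) = 157 - \left(9333 + 24968\right) \left(17692 + 8342\right) = 157 - 34301 \cdot 26034 = 157 - 892992234 = -892992077$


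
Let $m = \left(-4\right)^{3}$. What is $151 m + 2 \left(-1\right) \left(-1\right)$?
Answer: $-9662$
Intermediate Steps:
$m = -64$
$151 m + 2 \left(-1\right) \left(-1\right) = 151 \left(-64\right) + 2 \left(-1\right) \left(-1\right) = -9664 - -2 = -9664 + 2 = -9662$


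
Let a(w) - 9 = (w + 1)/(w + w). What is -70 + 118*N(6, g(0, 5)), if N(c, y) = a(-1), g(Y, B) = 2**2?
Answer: 992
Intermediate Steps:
g(Y, B) = 4
a(w) = 9 + (1 + w)/(2*w) (a(w) = 9 + (w + 1)/(w + w) = 9 + (1 + w)/((2*w)) = 9 + (1 + w)*(1/(2*w)) = 9 + (1 + w)/(2*w))
N(c, y) = 9 (N(c, y) = (1/2)*(1 + 19*(-1))/(-1) = (1/2)*(-1)*(1 - 19) = (1/2)*(-1)*(-18) = 9)
-70 + 118*N(6, g(0, 5)) = -70 + 118*9 = -70 + 1062 = 992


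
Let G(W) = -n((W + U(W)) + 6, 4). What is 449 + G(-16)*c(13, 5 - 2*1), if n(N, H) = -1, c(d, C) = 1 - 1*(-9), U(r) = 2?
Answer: 459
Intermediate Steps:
c(d, C) = 10 (c(d, C) = 1 + 9 = 10)
G(W) = 1 (G(W) = -1*(-1) = 1)
449 + G(-16)*c(13, 5 - 2*1) = 449 + 1*10 = 449 + 10 = 459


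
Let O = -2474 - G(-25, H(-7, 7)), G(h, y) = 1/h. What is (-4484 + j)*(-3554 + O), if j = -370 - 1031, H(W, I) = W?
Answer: 177372723/5 ≈ 3.5475e+7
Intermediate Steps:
O = -61849/25 (O = -2474 - 1/(-25) = -2474 - 1*(-1/25) = -2474 + 1/25 = -61849/25 ≈ -2474.0)
j = -1401
(-4484 + j)*(-3554 + O) = (-4484 - 1401)*(-3554 - 61849/25) = -5885*(-150699/25) = 177372723/5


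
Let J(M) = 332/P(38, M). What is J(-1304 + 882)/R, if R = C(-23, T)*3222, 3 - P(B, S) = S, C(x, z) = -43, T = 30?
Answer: -166/29441025 ≈ -5.6384e-6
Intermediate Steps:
P(B, S) = 3 - S
J(M) = 332/(3 - M)
R = -138546 (R = -43*3222 = -138546)
J(-1304 + 882)/R = -332/(-3 + (-1304 + 882))/(-138546) = -332/(-3 - 422)*(-1/138546) = -332/(-425)*(-1/138546) = -332*(-1/425)*(-1/138546) = (332/425)*(-1/138546) = -166/29441025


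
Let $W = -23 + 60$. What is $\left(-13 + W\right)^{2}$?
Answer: $576$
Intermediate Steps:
$W = 37$
$\left(-13 + W\right)^{2} = \left(-13 + 37\right)^{2} = 24^{2} = 576$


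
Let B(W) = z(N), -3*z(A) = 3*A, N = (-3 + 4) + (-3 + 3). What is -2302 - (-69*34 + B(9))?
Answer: 45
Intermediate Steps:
N = 1 (N = 1 + 0 = 1)
z(A) = -A
B(W) = -1 (B(W) = -1*1 = -1)
-2302 - (-69*34 + B(9)) = -2302 - (-69*34 - 1) = -2302 - (-2346 - 1) = -2302 - 1*(-2347) = -2302 + 2347 = 45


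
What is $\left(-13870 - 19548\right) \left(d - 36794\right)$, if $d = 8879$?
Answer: $932863470$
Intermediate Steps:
$\left(-13870 - 19548\right) \left(d - 36794\right) = \left(-13870 - 19548\right) \left(8879 - 36794\right) = \left(-33418\right) \left(-27915\right) = 932863470$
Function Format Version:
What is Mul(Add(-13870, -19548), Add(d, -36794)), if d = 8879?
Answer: 932863470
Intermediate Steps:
Mul(Add(-13870, -19548), Add(d, -36794)) = Mul(Add(-13870, -19548), Add(8879, -36794)) = Mul(-33418, -27915) = 932863470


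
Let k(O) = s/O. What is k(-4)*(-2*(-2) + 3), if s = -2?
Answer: 7/2 ≈ 3.5000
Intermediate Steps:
k(O) = -2/O
k(-4)*(-2*(-2) + 3) = (-2/(-4))*(-2*(-2) + 3) = (-2*(-¼))*(4 + 3) = (½)*7 = 7/2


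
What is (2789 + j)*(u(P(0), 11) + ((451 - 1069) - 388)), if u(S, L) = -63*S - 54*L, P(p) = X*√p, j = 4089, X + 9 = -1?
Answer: -11004800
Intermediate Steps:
X = -10 (X = -9 - 1 = -10)
P(p) = -10*√p
(2789 + j)*(u(P(0), 11) + ((451 - 1069) - 388)) = (2789 + 4089)*((-(-630)*√0 - 54*11) + ((451 - 1069) - 388)) = 6878*((-(-630)*0 - 594) + (-618 - 388)) = 6878*((-63*0 - 594) - 1006) = 6878*((0 - 594) - 1006) = 6878*(-594 - 1006) = 6878*(-1600) = -11004800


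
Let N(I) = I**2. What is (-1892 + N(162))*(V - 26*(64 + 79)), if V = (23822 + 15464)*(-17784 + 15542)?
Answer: -2144995511360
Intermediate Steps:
V = -88079212 (V = 39286*(-2242) = -88079212)
(-1892 + N(162))*(V - 26*(64 + 79)) = (-1892 + 162**2)*(-88079212 - 26*(64 + 79)) = (-1892 + 26244)*(-88079212 - 26*143) = 24352*(-88079212 - 3718) = 24352*(-88082930) = -2144995511360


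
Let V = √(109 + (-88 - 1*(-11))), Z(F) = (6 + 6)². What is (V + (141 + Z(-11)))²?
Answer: 81257 + 2280*√2 ≈ 84481.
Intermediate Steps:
Z(F) = 144 (Z(F) = 12² = 144)
V = 4*√2 (V = √(109 + (-88 + 11)) = √(109 - 77) = √32 = 4*√2 ≈ 5.6569)
(V + (141 + Z(-11)))² = (4*√2 + (141 + 144))² = (4*√2 + 285)² = (285 + 4*√2)²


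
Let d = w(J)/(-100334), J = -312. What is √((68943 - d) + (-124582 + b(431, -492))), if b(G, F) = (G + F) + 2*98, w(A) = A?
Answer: 2*I*√206639752333/3859 ≈ 235.59*I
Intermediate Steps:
b(G, F) = 196 + F + G (b(G, F) = (F + G) + 196 = 196 + F + G)
d = 12/3859 (d = -312/(-100334) = -312*(-1/100334) = 12/3859 ≈ 0.0031096)
√((68943 - d) + (-124582 + b(431, -492))) = √((68943 - 1*12/3859) + (-124582 + (196 - 492 + 431))) = √((68943 - 12/3859) + (-124582 + 135)) = √(266051025/3859 - 124447) = √(-214189948/3859) = 2*I*√206639752333/3859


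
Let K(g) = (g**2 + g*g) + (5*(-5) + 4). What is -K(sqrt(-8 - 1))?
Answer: 39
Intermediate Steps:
K(g) = -21 + 2*g**2 (K(g) = (g**2 + g**2) + (-25 + 4) = 2*g**2 - 21 = -21 + 2*g**2)
-K(sqrt(-8 - 1)) = -(-21 + 2*(sqrt(-8 - 1))**2) = -(-21 + 2*(sqrt(-9))**2) = -(-21 + 2*(3*I)**2) = -(-21 + 2*(-9)) = -(-21 - 18) = -1*(-39) = 39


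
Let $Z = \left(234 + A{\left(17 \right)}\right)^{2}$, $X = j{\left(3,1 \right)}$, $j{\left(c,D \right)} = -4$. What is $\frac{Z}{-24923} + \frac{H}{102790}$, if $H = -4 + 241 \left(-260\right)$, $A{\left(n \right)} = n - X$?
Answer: $- \frac{4122847311}{1280917585} \approx -3.2187$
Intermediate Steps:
$X = -4$
$A{\left(n \right)} = 4 + n$ ($A{\left(n \right)} = n - -4 = n + 4 = 4 + n$)
$H = -62664$ ($H = -4 - 62660 = -62664$)
$Z = 65025$ ($Z = \left(234 + \left(4 + 17\right)\right)^{2} = \left(234 + 21\right)^{2} = 255^{2} = 65025$)
$\frac{Z}{-24923} + \frac{H}{102790} = \frac{65025}{-24923} - \frac{62664}{102790} = 65025 \left(- \frac{1}{24923}\right) - \frac{31332}{51395} = - \frac{65025}{24923} - \frac{31332}{51395} = - \frac{4122847311}{1280917585}$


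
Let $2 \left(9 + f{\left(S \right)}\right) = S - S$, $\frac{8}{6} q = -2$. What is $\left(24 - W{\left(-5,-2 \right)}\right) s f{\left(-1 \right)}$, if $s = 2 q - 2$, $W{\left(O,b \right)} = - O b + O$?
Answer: $1755$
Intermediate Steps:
$q = - \frac{3}{2}$ ($q = \frac{3}{4} \left(-2\right) = - \frac{3}{2} \approx -1.5$)
$f{\left(S \right)} = -9$ ($f{\left(S \right)} = -9 + \frac{S - S}{2} = -9 + \frac{1}{2} \cdot 0 = -9 + 0 = -9$)
$W{\left(O,b \right)} = O - O b$ ($W{\left(O,b \right)} = - O b + O = O - O b$)
$s = -5$ ($s = 2 \left(- \frac{3}{2}\right) - 2 = -3 - 2 = -5$)
$\left(24 - W{\left(-5,-2 \right)}\right) s f{\left(-1 \right)} = \left(24 - - 5 \left(1 - -2\right)\right) \left(-5\right) \left(-9\right) = \left(24 - - 5 \left(1 + 2\right)\right) \left(-5\right) \left(-9\right) = \left(24 - \left(-5\right) 3\right) \left(-5\right) \left(-9\right) = \left(24 - -15\right) \left(-5\right) \left(-9\right) = \left(24 + 15\right) \left(-5\right) \left(-9\right) = 39 \left(-5\right) \left(-9\right) = \left(-195\right) \left(-9\right) = 1755$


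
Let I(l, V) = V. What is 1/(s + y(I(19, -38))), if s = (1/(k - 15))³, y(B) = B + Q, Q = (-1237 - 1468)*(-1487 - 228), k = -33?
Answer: 110592/513040379903 ≈ 2.1556e-7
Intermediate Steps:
Q = 4639075 (Q = -2705*(-1715) = 4639075)
y(B) = 4639075 + B (y(B) = B + 4639075 = 4639075 + B)
s = -1/110592 (s = (1/(-33 - 15))³ = (1/(-48))³ = (-1/48)³ = -1/110592 ≈ -9.0422e-6)
1/(s + y(I(19, -38))) = 1/(-1/110592 + (4639075 - 38)) = 1/(-1/110592 + 4639037) = 1/(513040379903/110592) = 110592/513040379903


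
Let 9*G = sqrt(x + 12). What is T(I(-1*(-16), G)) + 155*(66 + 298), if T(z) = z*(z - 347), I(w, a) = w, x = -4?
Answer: 51124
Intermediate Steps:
G = 2*sqrt(2)/9 (G = sqrt(-4 + 12)/9 = sqrt(8)/9 = (2*sqrt(2))/9 = 2*sqrt(2)/9 ≈ 0.31427)
T(z) = z*(-347 + z)
T(I(-1*(-16), G)) + 155*(66 + 298) = (-1*(-16))*(-347 - 1*(-16)) + 155*(66 + 298) = 16*(-347 + 16) + 155*364 = 16*(-331) + 56420 = -5296 + 56420 = 51124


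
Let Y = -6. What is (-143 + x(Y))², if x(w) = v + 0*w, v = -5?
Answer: 21904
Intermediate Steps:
x(w) = -5 (x(w) = -5 + 0*w = -5 + 0 = -5)
(-143 + x(Y))² = (-143 - 5)² = (-148)² = 21904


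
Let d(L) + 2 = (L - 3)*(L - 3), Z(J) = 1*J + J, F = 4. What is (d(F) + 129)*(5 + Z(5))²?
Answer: 28800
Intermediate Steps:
Z(J) = 2*J (Z(J) = J + J = 2*J)
d(L) = -2 + (-3 + L)² (d(L) = -2 + (L - 3)*(L - 3) = -2 + (-3 + L)*(-3 + L) = -2 + (-3 + L)²)
(d(F) + 129)*(5 + Z(5))² = ((-2 + (-3 + 4)²) + 129)*(5 + 2*5)² = ((-2 + 1²) + 129)*(5 + 10)² = ((-2 + 1) + 129)*15² = (-1 + 129)*225 = 128*225 = 28800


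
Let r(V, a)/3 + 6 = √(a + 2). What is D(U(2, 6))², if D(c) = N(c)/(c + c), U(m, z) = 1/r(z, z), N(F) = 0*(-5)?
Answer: 0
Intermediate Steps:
N(F) = 0
r(V, a) = -18 + 3*√(2 + a) (r(V, a) = -18 + 3*√(a + 2) = -18 + 3*√(2 + a))
U(m, z) = 1/(-18 + 3*√(2 + z))
D(c) = 0 (D(c) = 0/(c + c) = 0/((2*c)) = 0*(1/(2*c)) = 0)
D(U(2, 6))² = 0² = 0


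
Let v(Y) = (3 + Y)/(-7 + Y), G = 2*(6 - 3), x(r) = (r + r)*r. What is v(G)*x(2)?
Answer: -72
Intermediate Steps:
x(r) = 2*r² (x(r) = (2*r)*r = 2*r²)
G = 6 (G = 2*3 = 6)
v(Y) = (3 + Y)/(-7 + Y)
v(G)*x(2) = ((3 + 6)/(-7 + 6))*(2*2²) = (9/(-1))*(2*4) = -1*9*8 = -9*8 = -72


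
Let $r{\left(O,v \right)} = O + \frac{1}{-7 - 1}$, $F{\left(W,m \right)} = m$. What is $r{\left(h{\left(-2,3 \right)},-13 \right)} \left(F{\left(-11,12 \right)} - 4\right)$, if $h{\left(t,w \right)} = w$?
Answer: $23$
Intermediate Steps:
$r{\left(O,v \right)} = - \frac{1}{8} + O$ ($r{\left(O,v \right)} = O + \frac{1}{-8} = O - \frac{1}{8} = - \frac{1}{8} + O$)
$r{\left(h{\left(-2,3 \right)},-13 \right)} \left(F{\left(-11,12 \right)} - 4\right) = \left(- \frac{1}{8} + 3\right) \left(12 - 4\right) = \frac{23}{8} \cdot 8 = 23$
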